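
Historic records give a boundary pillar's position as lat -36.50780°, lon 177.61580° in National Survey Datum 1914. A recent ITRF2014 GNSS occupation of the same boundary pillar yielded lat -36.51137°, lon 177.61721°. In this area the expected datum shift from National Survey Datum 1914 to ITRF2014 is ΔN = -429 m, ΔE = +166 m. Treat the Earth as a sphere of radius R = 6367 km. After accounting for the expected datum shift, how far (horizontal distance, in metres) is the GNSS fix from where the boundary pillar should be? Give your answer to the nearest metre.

Observed coordinate differences: Δφ = -0.00357°, Δλ = +0.00141°.
Converting to metres (1° lat = 111125 m, cos φ = 0.803776): observed ΔN = -396.7 m, observed ΔE = 125.9 m.
Subtracting the expected shift leaves a residual of -396.7 − (-429) = 32.3 m north and 125.9 − (166) = -40.1 m east.
Residual distance = √(32.3² + (-40.1)²) = 51.4 m.

51 m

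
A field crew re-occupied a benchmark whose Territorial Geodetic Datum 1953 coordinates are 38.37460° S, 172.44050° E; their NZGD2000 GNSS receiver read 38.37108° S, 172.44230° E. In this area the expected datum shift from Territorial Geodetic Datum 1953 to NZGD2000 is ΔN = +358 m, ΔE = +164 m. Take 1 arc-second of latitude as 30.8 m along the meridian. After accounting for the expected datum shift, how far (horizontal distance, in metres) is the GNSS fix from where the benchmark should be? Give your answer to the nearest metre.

Observed coordinate differences: Δφ = +0.00352°, Δλ = +0.00180°.
Converting to metres (1° lat = 110880 m, cos φ = 0.783969): observed ΔN = 390.3 m, observed ΔE = 156.5 m.
Subtracting the expected shift leaves a residual of 390.3 − (358) = 32.3 m north and 156.5 − (164) = -7.5 m east.
Residual distance = √(32.3² + (-7.5)²) = 33.2 m.

33 m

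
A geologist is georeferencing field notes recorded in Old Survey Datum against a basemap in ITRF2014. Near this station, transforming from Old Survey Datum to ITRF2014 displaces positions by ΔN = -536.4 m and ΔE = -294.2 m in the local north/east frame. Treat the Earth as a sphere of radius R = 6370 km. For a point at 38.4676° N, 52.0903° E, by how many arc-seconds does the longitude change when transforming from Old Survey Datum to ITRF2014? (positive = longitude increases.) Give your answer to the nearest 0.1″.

Δλ = -12.2″

At latitude 38.4676°, cos φ = 0.782960.
One radian of longitude at latitude φ spans R cos φ, so Δλ = ΔE / (R cos φ) = -294.2 / (6370000 × 0.782960) = -5.8988e-05 rad = -12.167″.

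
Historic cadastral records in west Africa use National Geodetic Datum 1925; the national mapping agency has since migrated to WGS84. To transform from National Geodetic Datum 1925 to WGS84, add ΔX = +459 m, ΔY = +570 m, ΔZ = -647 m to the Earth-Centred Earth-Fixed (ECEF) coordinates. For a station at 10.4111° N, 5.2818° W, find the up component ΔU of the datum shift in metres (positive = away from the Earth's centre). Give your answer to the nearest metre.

ΔU = 281 m

The local up (radial) axis is (cos φ cos λ, cos φ sin λ, sin φ), giving ΔU = 449.526 − 51.607 − 116.919 = 281.00 m.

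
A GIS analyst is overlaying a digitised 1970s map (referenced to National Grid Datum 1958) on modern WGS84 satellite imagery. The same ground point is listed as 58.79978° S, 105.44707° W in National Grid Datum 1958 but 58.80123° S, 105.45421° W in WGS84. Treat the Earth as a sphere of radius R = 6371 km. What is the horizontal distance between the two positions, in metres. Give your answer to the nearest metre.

Δφ = -58.80123° − -58.79978° = -0.00145°; Δλ = -105.45421° − -105.44707° = -0.00714°.
1° along a meridian = πR/180 = 111195 m.
ΔN = Δφ × 111195 = -161.2 m; ΔE = Δλ × 111195 × cos(-58.79978°) = -0.00714 × 111195 × 0.518030 = -411.3 m.
Distance = √(ΔE² + ΔN²) = √((-411.3)² + (-161.2)²) = 441.8 m.

442 m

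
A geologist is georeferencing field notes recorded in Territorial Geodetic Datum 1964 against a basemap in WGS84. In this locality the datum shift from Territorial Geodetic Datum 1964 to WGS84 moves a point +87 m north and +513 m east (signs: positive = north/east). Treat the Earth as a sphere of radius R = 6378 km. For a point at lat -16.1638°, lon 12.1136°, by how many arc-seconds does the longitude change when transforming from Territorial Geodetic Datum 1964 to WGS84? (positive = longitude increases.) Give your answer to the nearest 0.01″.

At latitude -16.1638°, cos φ = 0.960470.
One radian of longitude at latitude φ spans R cos φ, so Δλ = ΔE / (R cos φ) = 513.0 / (6378000 × 0.960470) = 8.3743e-05 rad = 17.273″.

Δλ = 17.27″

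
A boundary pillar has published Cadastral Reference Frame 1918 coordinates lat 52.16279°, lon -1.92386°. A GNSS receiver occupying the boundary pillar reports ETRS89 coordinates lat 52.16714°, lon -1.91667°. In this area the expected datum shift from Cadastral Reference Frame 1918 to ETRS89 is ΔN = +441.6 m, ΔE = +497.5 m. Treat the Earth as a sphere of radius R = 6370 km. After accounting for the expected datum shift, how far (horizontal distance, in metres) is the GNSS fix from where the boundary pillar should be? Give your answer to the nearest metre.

43 m

Observed coordinate differences: Δφ = +0.00435°, Δλ = +0.00719°.
Converting to metres (1° lat = 111177 m, cos φ = 0.613420): observed ΔN = 483.6 m, observed ΔE = 490.3 m.
Subtracting the expected shift leaves a residual of 483.6 − (441.6) = 42.0 m north and 490.3 − (497.5) = -7.2 m east.
Residual distance = √(42.0² + (-7.2)²) = 42.6 m.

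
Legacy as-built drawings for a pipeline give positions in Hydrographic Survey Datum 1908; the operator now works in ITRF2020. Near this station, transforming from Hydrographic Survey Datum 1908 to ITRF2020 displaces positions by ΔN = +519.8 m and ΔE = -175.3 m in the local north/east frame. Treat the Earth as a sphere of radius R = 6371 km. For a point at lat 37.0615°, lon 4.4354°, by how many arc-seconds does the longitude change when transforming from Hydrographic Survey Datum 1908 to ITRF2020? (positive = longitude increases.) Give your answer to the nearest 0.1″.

At latitude 37.0615°, cos φ = 0.797989.
One radian of longitude at latitude φ spans R cos φ, so Δλ = ΔE / (R cos φ) = -175.3 / (6371000 × 0.797989) = -3.4481e-05 rad = -7.112″.

Δλ = -7.1″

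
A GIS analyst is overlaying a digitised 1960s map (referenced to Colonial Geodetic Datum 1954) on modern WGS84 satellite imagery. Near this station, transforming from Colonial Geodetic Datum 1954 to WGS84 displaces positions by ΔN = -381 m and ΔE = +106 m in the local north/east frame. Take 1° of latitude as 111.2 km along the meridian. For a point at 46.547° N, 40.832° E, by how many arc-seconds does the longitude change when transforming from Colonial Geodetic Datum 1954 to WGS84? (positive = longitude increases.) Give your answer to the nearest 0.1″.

At latitude 46.547°, cos φ = 0.687759.
1° of longitude at this latitude = 111.2 × cos φ = 76.48 km, so Δλ = 106.0 / 76478.8 = 0.0013860° = 4.990″.

Δλ = 5.0″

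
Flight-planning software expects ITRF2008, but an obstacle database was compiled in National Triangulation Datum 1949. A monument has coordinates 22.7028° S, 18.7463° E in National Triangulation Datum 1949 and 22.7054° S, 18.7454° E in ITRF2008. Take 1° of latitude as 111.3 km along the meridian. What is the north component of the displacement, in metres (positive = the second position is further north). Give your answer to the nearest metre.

Δφ = -22.7054° − -22.7028° = -0.0026°; Δλ = 18.7454° − 18.7463° = -0.0009°.
ΔN = Δφ × 111300 = -289.4 m; ΔE = Δλ × 111300 × cos(-22.7028°) = -0.0009 × 111300 × 0.922519 = -92.4 m.

ΔN = -289 m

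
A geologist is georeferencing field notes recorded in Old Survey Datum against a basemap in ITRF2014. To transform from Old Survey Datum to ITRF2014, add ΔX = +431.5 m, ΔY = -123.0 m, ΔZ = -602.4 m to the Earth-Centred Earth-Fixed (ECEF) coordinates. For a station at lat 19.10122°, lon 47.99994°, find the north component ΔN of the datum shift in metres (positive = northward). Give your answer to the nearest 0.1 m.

ΔN = -633.8 m

At φ = 19.10122°, λ = 47.99994°: sin φ = 0.327238, cos φ = 0.944942, sin λ = 0.743144, cos λ = 0.669131.
ΔN = −sin φ cos λ·ΔX − sin φ sin λ·ΔY + cos φ·ΔZ = −(0.327238)(0.669131)(431.5) − (0.327238)(0.743144)(-123.0) + (0.944942)(-602.4) = -633.80 m.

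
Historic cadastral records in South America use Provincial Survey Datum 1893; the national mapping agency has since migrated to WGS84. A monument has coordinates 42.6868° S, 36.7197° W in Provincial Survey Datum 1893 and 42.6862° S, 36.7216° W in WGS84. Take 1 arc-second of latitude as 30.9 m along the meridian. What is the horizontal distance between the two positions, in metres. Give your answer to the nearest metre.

169 m

Δφ = -42.6862° − -42.6868° = +0.0006°; Δλ = -36.7216° − -36.7197° = -0.0019°.
1° of latitude = 3600 × 30.90 = 111240 m.
ΔN = Δφ × 111240 = 66.7 m; ΔE = Δλ × 111240 × cos(-42.6868°) = -0.0019 × 111240 × 0.735071 = -155.4 m.
Distance = √(ΔE² + ΔN²) = √((-155.4)² + 66.7²) = 169.1 m.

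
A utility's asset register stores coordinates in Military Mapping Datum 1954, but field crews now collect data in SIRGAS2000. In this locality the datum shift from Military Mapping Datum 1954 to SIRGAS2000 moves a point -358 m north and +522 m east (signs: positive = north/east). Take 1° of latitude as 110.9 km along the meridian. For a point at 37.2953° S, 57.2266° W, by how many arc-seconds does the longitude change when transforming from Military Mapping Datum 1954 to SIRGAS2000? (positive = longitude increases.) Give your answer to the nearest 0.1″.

Δλ = 21.3″

At latitude -37.2953°, cos φ = 0.795523.
1° of longitude at this latitude = 110.9 × cos φ = 88.22 km, so Δλ = 522.0 / 88223.5 = 0.0059168° = 21.300″.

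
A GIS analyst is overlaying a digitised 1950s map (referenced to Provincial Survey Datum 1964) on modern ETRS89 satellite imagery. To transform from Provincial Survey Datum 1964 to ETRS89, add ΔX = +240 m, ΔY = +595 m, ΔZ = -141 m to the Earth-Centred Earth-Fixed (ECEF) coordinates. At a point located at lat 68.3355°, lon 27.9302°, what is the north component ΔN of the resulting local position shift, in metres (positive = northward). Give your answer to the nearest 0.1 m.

ΔN = -508.1 m

The local north axis is (−sin φ cos λ, −sin φ sin λ, cos φ), giving ΔN = -197.066 − 259.009 − 52.053 = -508.13 m.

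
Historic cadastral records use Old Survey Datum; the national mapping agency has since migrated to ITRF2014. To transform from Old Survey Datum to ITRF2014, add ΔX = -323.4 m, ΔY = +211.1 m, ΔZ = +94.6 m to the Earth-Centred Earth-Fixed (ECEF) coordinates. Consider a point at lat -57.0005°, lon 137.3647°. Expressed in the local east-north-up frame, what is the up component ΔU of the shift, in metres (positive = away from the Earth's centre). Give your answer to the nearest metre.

ΔU = 128 m

At φ = -57.0005°, λ = 137.3647°: sin φ = -0.838675, cos φ = 0.544632, sin λ = 0.677329, cos λ = -0.735680.
ΔU = cos φ cos λ·ΔX + cos φ sin λ·ΔY + sin φ·ΔZ = (0.544632)(-0.735680)(-323.4) + (0.544632)(0.677329)(211.1) + (-0.838675)(94.6) = 128.11 m.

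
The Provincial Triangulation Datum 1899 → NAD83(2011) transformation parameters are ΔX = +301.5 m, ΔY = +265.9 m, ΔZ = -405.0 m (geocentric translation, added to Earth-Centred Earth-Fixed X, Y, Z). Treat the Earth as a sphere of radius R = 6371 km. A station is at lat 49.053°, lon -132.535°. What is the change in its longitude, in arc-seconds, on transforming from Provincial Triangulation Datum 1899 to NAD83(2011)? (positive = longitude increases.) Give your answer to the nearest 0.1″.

Δλ = 2.1″

sin φ = 0.755316, cos φ = 0.655361, sin λ = -0.736865, cos λ = -0.676040.
East component: ΔE = −sin λ·ΔX + cos λ·ΔY = −(-0.736865)(301.5) + (-0.676040)(265.9) = 42.41 m.
1° of latitude spans πR/180 = 111195 m; at latitude φ, 1° of longitude spans that × cos φ = 72872.8 m, so Δλ = 42.41 / 72872.8 × 3600 = 2.095″.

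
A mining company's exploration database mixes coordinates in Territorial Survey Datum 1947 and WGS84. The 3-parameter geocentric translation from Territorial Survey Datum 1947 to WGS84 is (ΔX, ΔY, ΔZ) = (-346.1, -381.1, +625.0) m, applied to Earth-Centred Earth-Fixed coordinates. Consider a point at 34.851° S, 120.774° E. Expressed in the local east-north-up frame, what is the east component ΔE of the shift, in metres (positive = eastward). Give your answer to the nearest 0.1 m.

At φ = -34.851°, λ = 120.774°: sin φ = -0.571444, cos φ = 0.820641, sin λ = 0.859192, cos λ = -0.511653.
ΔE = −sin λ·ΔX + cos λ·ΔY = −(0.859192)·(-346.1) + (-0.511653)·(-381.1) = 492.36 m.

ΔE = 492.4 m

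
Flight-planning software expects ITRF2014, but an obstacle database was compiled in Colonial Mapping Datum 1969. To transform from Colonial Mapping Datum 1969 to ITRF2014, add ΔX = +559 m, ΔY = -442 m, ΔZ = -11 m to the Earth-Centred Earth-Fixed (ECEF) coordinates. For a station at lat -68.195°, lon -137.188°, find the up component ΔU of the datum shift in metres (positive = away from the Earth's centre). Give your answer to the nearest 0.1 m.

The local up (radial) axis is (cos φ cos λ, cos φ sin λ, sin φ), giving ΔU = -152.322 + 111.576 + 10.213 = -30.53 m.

ΔU = -30.5 m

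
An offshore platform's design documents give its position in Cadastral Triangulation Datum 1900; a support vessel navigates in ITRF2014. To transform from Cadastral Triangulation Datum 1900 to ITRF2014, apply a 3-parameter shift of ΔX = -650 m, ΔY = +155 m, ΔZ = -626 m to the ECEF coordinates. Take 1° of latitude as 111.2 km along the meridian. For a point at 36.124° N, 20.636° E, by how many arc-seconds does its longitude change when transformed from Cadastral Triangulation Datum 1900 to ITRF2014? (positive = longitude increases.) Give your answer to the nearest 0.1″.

Δλ = 15.0″

sin φ = 0.589535, cos φ = 0.807743, sin λ = 0.352430, cos λ = 0.935838.
East component: ΔE = −sin λ·ΔX + cos λ·ΔY = −(0.352430)(-650) + (0.935838)(155) = 374.13 m.
1° of latitude spans 111200 m; at latitude φ, 1° of longitude spans that × cos φ = 89821.0 m, so Δλ = 374.13 / 89821.0 × 3600 = 14.995″.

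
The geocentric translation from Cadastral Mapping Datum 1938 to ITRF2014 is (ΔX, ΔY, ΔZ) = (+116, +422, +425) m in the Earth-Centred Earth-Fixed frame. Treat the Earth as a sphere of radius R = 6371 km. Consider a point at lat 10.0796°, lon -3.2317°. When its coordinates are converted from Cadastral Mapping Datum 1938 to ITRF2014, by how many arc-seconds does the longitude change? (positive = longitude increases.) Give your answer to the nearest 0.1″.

sin φ = 0.175016, cos φ = 0.984566, sin λ = -0.056374, cos λ = 0.998410.
East component: ΔE = −sin λ·ΔX + cos λ·ΔY = −(-0.056374)(116) + (0.998410)(422) = 427.87 m.
1° of latitude spans πR/180 = 111195 m; at latitude φ, 1° of longitude spans that × cos φ = 109478.7 m, so Δλ = 427.87 / 109478.7 × 3600 = 14.070″.

Δλ = 14.1″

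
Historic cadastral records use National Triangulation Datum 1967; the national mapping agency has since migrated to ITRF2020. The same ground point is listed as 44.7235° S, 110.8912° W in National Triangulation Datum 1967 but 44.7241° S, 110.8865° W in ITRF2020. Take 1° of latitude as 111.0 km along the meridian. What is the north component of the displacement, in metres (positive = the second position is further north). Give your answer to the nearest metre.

Δφ = -44.7241° − -44.7235° = -0.0006°; Δλ = -110.8865° − -110.8912° = +0.0047°.
ΔN = Δφ × 111000 = -66.6 m; ΔE = Δλ × 111000 × cos(-44.7235°) = +0.0047 × 111000 × 0.710511 = 370.7 m.

ΔN = -67 m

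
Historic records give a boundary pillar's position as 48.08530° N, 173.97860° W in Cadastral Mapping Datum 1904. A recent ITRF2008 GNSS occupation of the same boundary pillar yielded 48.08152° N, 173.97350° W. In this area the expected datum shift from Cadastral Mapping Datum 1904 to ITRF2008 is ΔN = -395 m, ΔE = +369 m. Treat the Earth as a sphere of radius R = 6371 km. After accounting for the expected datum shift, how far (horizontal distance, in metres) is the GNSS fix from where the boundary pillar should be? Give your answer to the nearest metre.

27 m

Observed coordinate differences: Δφ = -0.00378°, Δλ = +0.00510°.
Converting to metres (1° lat = 111195 m, cos φ = 0.668023): observed ΔN = -420.3 m, observed ΔE = 378.8 m.
Subtracting the expected shift leaves a residual of -420.3 − (-395) = -25.3 m north and 378.8 − (369) = 9.8 m east.
Residual distance = √((-25.3)² + 9.8²) = 27.2 m.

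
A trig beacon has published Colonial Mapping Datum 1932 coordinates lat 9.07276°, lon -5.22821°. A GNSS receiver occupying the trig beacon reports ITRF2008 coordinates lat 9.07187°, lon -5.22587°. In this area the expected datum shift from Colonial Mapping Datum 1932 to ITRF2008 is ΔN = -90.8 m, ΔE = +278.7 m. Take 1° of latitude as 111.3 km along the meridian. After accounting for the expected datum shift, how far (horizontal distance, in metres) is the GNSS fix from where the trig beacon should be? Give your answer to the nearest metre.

23 m

Observed coordinate differences: Δφ = -0.00089°, Δλ = +0.00234°.
Converting to metres (1° lat = 111300 m, cos φ = 0.987489): observed ΔN = -99.1 m, observed ΔE = 257.2 m.
Subtracting the expected shift leaves a residual of -99.1 − (-90.8) = -8.3 m north and 257.2 − (278.7) = -21.5 m east.
Residual distance = √((-8.3)² + (-21.5)²) = 23.0 m.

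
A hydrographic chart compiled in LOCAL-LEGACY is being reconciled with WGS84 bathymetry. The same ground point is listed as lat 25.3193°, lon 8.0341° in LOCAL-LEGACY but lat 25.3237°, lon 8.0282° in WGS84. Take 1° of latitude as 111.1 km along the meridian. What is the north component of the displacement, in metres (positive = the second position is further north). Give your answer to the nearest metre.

ΔN = 489 m

Δφ = 25.3237° − 25.3193° = +0.0044°; Δλ = 8.0282° − 8.0341° = -0.0059°.
ΔN = Δφ × 111100 = 488.8 m; ΔE = Δλ × 111100 × cos(25.3193°) = -0.0059 × 111100 × 0.903939 = -592.5 m.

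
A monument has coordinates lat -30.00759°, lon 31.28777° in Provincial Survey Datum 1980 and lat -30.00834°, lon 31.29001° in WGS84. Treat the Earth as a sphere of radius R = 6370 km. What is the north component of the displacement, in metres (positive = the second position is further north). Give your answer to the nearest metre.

Δφ = -30.00834° − -30.00759° = -0.00075°; Δλ = 31.29001° − 31.28777° = +0.00224°.
1° along a meridian = πR/180 = 111177 m.
ΔN = Δφ × 111177 = -83.4 m; ΔE = Δλ × 111177 × cos(-30.00759°) = +0.00224 × 111177 × 0.865959 = 215.7 m.

ΔN = -83 m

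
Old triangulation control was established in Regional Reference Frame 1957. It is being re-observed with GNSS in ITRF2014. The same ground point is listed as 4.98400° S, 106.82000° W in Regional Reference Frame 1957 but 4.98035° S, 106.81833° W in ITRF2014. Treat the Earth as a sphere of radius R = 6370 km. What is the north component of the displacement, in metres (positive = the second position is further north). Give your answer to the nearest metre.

ΔN = 406 m

Δφ = -4.98035° − -4.98400° = +0.00365°; Δλ = -106.81833° − -106.82000° = +0.00167°.
1° along a meridian = πR/180 = 111177 m.
ΔN = Δφ × 111177 = 405.8 m; ΔE = Δλ × 111177 × cos(-4.98400°) = +0.00167 × 111177 × 0.996219 = 185.0 m.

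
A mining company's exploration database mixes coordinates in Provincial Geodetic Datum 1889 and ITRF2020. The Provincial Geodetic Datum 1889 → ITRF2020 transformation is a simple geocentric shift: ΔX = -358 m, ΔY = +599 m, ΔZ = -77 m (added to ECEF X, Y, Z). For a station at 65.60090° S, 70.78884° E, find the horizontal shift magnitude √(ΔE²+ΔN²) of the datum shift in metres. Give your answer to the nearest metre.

At φ = -65.60090°, λ = 70.78884°: sin φ = -0.910690, cos φ = 0.413090, sin λ = 0.944312, cos λ = 0.329051.
ΔE = −sin λ·ΔX + cos λ·ΔY = −(0.944312)·(-358) + (0.329051)·(599) = 535.17 m.
ΔN = −sin φ cos λ·ΔX − sin φ sin λ·ΔY + cos φ·ΔZ = −(-0.910690)(0.329051)(-358) − (-0.910690)(0.944312)(599) + (0.413090)(-77) = 376.04 m.
Horizontal magnitude = √(ΔE² + ΔN²) = √(535.17² + 376.04²) = 654.07 m.

654 m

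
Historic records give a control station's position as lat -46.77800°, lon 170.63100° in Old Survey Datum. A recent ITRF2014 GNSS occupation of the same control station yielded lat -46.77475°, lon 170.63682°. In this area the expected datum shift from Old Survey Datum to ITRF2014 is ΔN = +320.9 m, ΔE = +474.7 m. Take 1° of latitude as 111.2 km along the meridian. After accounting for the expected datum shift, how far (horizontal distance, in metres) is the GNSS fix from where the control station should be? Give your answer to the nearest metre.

Observed coordinate differences: Δφ = +0.00325°, Δλ = +0.00582°.
Converting to metres (1° lat = 111200 m, cos φ = 0.684827): observed ΔN = 361.4 m, observed ΔE = 443.2 m.
Subtracting the expected shift leaves a residual of 361.4 − (320.9) = 40.5 m north and 443.2 − (474.7) = -31.5 m east.
Residual distance = √(40.5² + (-31.5)²) = 51.3 m.

51 m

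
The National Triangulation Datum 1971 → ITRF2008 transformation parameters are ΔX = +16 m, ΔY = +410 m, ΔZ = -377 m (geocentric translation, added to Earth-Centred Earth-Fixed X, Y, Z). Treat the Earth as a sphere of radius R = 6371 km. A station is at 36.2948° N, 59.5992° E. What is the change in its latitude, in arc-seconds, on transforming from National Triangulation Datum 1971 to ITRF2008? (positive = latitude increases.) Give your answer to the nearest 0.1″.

sin φ = 0.591940, cos φ = 0.805982, sin λ = 0.862507, cos λ = 0.506046.
North component: ΔN = −sin φ cos λ·ΔX − sin φ sin λ·ΔY + cos φ·ΔZ = −(0.591940)(0.506046)(16) − (0.591940)(0.862507)(410) + (0.805982)(-377) = -517.97 m.
1° of latitude spans πR/180 = 111195 m, so Δφ = -517.97 / 111195 × 3600 = -16.770″.

Δφ = -16.8″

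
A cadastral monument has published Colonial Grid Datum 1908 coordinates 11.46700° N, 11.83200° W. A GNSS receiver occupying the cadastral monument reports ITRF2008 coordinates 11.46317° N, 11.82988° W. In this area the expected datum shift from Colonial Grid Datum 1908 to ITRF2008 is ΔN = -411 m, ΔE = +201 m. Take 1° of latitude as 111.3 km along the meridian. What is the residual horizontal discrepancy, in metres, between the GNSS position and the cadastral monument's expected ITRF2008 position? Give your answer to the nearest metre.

34 m

Observed coordinate differences: Δφ = -0.00383°, Δλ = +0.00212°.
Converting to metres (1° lat = 111300 m, cos φ = 0.980039): observed ΔN = -426.3 m, observed ΔE = 231.2 m.
Subtracting the expected shift leaves a residual of -426.3 − (-411) = -15.3 m north and 231.2 − (201) = 30.2 m east.
Residual distance = √((-15.3)² + 30.2²) = 33.9 m.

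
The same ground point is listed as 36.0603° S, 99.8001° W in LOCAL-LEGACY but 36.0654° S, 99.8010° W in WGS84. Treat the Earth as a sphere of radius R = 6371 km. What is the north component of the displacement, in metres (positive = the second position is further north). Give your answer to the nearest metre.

Δφ = -36.0654° − -36.0603° = -0.0051°; Δλ = -99.8010° − -99.8001° = -0.0009°.
1° along a meridian = πR/180 = 111195 m.
ΔN = Δφ × 111195 = -567.1 m; ΔE = Δλ × 111195 × cos(-36.0603°) = -0.0009 × 111195 × 0.808398 = -80.9 m.

ΔN = -567 m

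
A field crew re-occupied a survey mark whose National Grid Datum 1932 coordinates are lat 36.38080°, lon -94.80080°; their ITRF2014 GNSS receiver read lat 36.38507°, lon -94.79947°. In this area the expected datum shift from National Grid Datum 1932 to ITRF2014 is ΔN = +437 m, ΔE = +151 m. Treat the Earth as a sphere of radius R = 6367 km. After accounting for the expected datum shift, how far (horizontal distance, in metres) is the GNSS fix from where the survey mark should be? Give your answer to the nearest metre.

49 m

Observed coordinate differences: Δφ = +0.00427°, Δλ = +0.00133°.
Converting to metres (1° lat = 111125 m, cos φ = 0.805093): observed ΔN = 474.5 m, observed ΔE = 119.0 m.
Subtracting the expected shift leaves a residual of 474.5 − (437) = 37.5 m north and 119.0 − (151) = -32.0 m east.
Residual distance = √(37.5² + (-32.0)²) = 49.3 m.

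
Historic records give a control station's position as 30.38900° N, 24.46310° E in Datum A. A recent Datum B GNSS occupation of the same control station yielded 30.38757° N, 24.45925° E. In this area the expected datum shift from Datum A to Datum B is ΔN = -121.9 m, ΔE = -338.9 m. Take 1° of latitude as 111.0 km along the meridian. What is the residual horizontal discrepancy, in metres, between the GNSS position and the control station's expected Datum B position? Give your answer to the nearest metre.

47 m

Observed coordinate differences: Δφ = -0.00143°, Δλ = -0.00385°.
Converting to metres (1° lat = 111000 m, cos φ = 0.862611): observed ΔN = -158.7 m, observed ΔE = -368.6 m.
Subtracting the expected shift leaves a residual of -158.7 − (-121.9) = -36.8 m north and -368.6 − (-338.9) = -29.7 m east.
Residual distance = √((-36.8)² + (-29.7)²) = 47.3 m.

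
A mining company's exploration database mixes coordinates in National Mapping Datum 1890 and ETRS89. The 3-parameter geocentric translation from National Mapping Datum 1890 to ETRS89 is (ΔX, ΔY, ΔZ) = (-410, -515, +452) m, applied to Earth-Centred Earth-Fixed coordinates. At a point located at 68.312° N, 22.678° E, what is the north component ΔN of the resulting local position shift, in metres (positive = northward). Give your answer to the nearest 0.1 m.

ΔN = 703.1 m

The local north axis is (−sin φ cos λ, −sin φ sin λ, cos φ), giving ΔN = 351.521 + 184.503 + 167.038 = 703.06 m.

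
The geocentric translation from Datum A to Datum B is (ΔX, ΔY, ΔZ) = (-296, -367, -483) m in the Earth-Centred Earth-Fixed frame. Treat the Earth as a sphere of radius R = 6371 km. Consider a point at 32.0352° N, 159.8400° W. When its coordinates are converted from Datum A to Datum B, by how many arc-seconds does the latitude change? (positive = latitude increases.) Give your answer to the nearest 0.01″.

sin φ = 0.530440, cos φ = 0.847722, sin λ = -0.344643, cos λ = -0.938734.
North component: ΔN = −sin φ cos λ·ΔX − sin φ sin λ·ΔY + cos φ·ΔZ = −(0.530440)(-0.938734)(-296) − (0.530440)(-0.344643)(-367) + (0.847722)(-483) = -623.93 m.
1° of latitude spans πR/180 = 111195 m, so Δφ = -623.93 / 111195 × 3600 = -20.200″.

Δφ = -20.20″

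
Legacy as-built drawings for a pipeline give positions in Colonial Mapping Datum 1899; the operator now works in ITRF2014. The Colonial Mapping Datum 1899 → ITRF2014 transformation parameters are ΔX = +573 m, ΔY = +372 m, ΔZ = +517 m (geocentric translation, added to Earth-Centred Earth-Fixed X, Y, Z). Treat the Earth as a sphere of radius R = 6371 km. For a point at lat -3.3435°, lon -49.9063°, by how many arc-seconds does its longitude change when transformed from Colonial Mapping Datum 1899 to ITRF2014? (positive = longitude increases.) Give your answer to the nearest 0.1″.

sin φ = -0.058322, cos φ = 0.998298, sin λ = -0.764992, cos λ = 0.644040.
East component: ΔE = −sin λ·ΔX + cos λ·ΔY = −(-0.764992)(573) + (0.644040)(372) = 677.92 m.
1° of latitude spans πR/180 = 111195 m; at latitude φ, 1° of longitude spans that × cos φ = 111005.7 m, so Δλ = 677.92 / 111005.7 × 3600 = 21.986″.

Δλ = 22.0″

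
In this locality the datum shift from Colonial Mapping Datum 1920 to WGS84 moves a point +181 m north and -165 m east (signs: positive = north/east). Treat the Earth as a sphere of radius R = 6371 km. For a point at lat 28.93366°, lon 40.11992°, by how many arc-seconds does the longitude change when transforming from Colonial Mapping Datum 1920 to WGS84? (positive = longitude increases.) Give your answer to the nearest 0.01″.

At latitude 28.93366°, cos φ = 0.875180.
One radian of longitude at latitude φ spans R cos φ, so Δλ = ΔE / (R cos φ) = -165.0 / (6371000 × 0.875180) = -2.9592e-05 rad = -6.104″.

Δλ = -6.10″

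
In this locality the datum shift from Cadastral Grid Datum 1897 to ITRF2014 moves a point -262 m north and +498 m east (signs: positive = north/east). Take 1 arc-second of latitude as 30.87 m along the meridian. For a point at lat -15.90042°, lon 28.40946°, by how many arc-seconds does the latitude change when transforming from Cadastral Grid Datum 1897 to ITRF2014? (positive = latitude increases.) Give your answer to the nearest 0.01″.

Δφ = -8.49″

1″ of latitude = 30.87 m, so Δφ = -262.0 / 30.87 = -8.487″.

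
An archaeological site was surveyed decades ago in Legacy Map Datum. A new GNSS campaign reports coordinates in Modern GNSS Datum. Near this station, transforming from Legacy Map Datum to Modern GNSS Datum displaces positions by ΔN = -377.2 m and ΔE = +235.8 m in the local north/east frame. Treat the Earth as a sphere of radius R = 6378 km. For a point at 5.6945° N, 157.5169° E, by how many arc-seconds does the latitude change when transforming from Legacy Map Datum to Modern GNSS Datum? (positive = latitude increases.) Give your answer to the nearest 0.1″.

Δφ = -12.2″

On a sphere of radius R, 1 rad of latitude = R, so Δφ = ΔN / R = -377.2 / 6378000 = -5.9141e-05 rad = -12.199″.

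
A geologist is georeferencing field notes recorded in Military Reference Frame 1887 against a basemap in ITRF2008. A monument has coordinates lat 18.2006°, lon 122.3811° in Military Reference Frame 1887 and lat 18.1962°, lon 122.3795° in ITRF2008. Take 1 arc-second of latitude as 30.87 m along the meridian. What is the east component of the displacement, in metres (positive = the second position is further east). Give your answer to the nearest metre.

Δφ = 18.1962° − 18.2006° = -0.0044°; Δλ = 122.3795° − 122.3811° = -0.0016°.
1° of latitude = 3600 × 30.87 = 111132 m.
ΔN = Δφ × 111132 = -489.0 m; ΔE = Δλ × 111132 × cos(18.2006°) = -0.0016 × 111132 × 0.949969 = -168.9 m.

ΔE = -169 m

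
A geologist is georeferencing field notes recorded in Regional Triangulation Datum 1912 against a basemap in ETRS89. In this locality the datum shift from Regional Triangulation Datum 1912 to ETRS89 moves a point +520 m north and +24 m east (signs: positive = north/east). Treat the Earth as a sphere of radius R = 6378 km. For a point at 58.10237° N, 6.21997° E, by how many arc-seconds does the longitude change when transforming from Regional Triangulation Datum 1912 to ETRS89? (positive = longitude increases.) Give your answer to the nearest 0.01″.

Δλ = 1.47″

At latitude 58.10237°, cos φ = 0.528403.
One radian of longitude at latitude φ spans R cos φ, so Δλ = ΔE / (R cos φ) = 24.0 / (6378000 × 0.528403) = 7.1213e-06 rad = 1.469″.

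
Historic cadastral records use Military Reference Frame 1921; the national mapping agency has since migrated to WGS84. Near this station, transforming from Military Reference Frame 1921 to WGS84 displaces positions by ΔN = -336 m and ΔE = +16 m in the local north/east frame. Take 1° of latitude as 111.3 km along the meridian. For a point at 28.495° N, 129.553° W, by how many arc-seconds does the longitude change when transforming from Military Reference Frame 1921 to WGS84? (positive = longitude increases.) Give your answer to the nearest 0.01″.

At latitude 28.495°, cos φ = 0.878859.
1° of longitude at this latitude = 111.3 × cos φ = 97.82 km, so Δλ = 16.0 / 97817.0 = 0.0001636° = 0.589″.

Δλ = 0.59″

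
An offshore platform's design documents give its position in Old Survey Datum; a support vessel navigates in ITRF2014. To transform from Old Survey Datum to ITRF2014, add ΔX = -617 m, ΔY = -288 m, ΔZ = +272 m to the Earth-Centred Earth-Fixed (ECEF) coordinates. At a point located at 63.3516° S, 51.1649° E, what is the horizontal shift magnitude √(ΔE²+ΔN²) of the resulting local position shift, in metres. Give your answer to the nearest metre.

The local east axis at (φ, λ) is (−sin λ, cos λ, 0), so ΔE = −sin(51.1649°)·(-617) + cos(51.1649°)·(-288) = 300.02 m.
The local north axis is (−sin φ cos λ, −sin φ sin λ, cos φ), giving ΔN = -345.810 − 200.509 + 121.996 = -424.32 m.
Horizontal magnitude = √(ΔE² + ΔN²) = √(300.02² + (-424.32)²) = 519.67 m.

520 m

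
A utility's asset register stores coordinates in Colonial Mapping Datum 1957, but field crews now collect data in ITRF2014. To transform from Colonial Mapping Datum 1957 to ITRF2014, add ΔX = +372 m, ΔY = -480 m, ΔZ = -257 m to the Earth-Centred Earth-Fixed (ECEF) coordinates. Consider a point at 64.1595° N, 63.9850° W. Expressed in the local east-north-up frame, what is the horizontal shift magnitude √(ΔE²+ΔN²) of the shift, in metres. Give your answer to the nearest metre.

659 m

The local east axis at (φ, λ) is (−sin λ, cos λ, 0), so ΔE = −sin(-63.9850°)·372 + cos(-63.9850°)·(-480) = 123.78 m.
The local north axis is (−sin φ cos λ, −sin φ sin λ, cos φ), giving ΔN = -146.847 − 388.234 − 112.018 = -647.10 m.
Horizontal magnitude = √(ΔE² + ΔN²) = √(123.78² + (-647.10)²) = 658.83 m.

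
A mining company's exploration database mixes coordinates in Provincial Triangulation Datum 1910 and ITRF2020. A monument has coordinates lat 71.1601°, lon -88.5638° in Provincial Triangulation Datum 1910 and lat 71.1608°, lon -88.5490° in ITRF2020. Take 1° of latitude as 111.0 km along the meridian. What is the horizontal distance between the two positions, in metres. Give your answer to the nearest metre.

536 m

Δφ = 71.1608° − 71.1601° = +0.0007°; Δλ = -88.5490° − -88.5638° = +0.0148°.
ΔN = Δφ × 111000 = 77.7 m; ΔE = Δλ × 111000 × cos(71.1601°) = +0.0148 × 111000 × 0.322925 = 530.5 m.
Distance = √(ΔE² + ΔN²) = √(530.5² + 77.7²) = 536.2 m.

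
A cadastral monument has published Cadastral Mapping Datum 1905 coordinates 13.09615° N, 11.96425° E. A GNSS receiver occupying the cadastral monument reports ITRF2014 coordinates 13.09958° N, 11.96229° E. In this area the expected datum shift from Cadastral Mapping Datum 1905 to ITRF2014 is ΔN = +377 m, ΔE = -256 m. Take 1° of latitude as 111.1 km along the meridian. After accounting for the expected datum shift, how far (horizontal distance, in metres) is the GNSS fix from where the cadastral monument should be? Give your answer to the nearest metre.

Observed coordinate differences: Δφ = +0.00343°, Δλ = -0.00196°.
Converting to metres (1° lat = 111100 m, cos φ = 0.973991): observed ΔN = 381.1 m, observed ΔE = -212.1 m.
Subtracting the expected shift leaves a residual of 381.1 − (377) = 4.1 m north and -212.1 − (-256) = 43.9 m east.
Residual distance = √(4.1² + 43.9²) = 44.1 m.

44 m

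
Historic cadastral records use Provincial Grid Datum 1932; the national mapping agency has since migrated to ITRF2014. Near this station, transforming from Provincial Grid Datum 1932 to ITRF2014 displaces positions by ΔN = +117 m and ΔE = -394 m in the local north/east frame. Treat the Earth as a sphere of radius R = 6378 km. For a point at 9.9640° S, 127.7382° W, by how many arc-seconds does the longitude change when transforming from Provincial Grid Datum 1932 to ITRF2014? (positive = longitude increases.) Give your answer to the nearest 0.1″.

At latitude -9.9640°, cos φ = 0.984917.
One radian of longitude at latitude φ spans R cos φ, so Δλ = ΔE / (R cos φ) = -394.0 / (6378000 × 0.984917) = -6.2721e-05 rad = -12.937″.

Δλ = -12.9″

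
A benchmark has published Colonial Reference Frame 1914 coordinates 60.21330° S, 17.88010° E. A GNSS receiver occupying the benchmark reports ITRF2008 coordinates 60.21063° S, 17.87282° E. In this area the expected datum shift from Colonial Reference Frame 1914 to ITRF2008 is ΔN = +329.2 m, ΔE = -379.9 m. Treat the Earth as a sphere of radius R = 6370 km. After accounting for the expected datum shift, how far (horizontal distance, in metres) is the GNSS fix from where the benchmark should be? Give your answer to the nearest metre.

Observed coordinate differences: Δφ = +0.00267°, Δλ = -0.00728°.
Converting to metres (1° lat = 111177 m, cos φ = 0.496773): observed ΔN = 296.8 m, observed ΔE = -402.1 m.
Subtracting the expected shift leaves a residual of 296.8 − (329.2) = -32.4 m north and -402.1 − (-379.9) = -22.2 m east.
Residual distance = √((-32.4)² + (-22.2)²) = 39.2 m.

39 m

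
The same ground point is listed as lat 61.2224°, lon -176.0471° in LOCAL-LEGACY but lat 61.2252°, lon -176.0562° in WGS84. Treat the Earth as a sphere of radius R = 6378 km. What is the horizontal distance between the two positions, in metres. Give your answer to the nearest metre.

Δφ = 61.2252° − 61.2224° = +0.0028°; Δλ = -176.0562° − -176.0471° = -0.0091°.
1° along a meridian = πR/180 = 111317 m.
ΔN = Δφ × 111317 = 311.7 m; ΔE = Δλ × 111317 × cos(61.2224°) = -0.0091 × 111317 × 0.481411 = -487.7 m.
Distance = √(ΔE² + ΔN²) = √((-487.7)² + 311.7²) = 578.8 m.

579 m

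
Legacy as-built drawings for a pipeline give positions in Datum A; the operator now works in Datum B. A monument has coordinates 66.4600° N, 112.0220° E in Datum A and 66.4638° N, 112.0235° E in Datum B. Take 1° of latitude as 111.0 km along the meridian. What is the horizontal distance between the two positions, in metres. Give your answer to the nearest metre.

427 m

Δφ = 66.4638° − 66.4600° = +0.0038°; Δλ = 112.0235° − 112.0220° = +0.0015°.
ΔN = Δφ × 111000 = 421.8 m; ΔE = Δλ × 111000 × cos(66.4600°) = +0.0015 × 111000 × 0.399389 = 66.5 m.
Distance = √(ΔE² + ΔN²) = √(66.5² + 421.8²) = 427.0 m.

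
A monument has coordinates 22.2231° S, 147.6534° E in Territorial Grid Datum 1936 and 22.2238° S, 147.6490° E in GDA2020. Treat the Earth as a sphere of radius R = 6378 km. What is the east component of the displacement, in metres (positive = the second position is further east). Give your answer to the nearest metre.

Δφ = -22.2238° − -22.2231° = -0.0007°; Δλ = 147.6490° − 147.6534° = -0.0044°.
1° along a meridian = πR/180 = 111317 m.
ΔN = Δφ × 111317 = -77.9 m; ΔE = Δλ × 111317 × cos(-22.2231°) = -0.0044 × 111317 × 0.925718 = -453.4 m.

ΔE = -453 m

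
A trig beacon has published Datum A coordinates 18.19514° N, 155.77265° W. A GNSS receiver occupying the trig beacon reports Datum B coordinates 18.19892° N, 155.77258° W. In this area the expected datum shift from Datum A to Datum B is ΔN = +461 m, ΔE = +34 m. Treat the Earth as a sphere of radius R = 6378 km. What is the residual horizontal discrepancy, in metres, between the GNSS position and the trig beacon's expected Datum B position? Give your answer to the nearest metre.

Observed coordinate differences: Δφ = +0.00378°, Δλ = +0.00007°.
Converting to metres (1° lat = 111317 m, cos φ = 0.949999): observed ΔN = 420.8 m, observed ΔE = 7.4 m.
Subtracting the expected shift leaves a residual of 420.8 − (461) = -40.2 m north and 7.4 − (34) = -26.6 m east.
Residual distance = √((-40.2)² + (-26.6)²) = 48.2 m.

48 m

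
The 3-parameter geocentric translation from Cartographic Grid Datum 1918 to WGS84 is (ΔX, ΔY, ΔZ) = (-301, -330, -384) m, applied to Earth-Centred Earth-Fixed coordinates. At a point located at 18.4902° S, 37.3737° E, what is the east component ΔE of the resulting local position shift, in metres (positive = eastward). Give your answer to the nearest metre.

ΔE = -80 m

The local east axis at (φ, λ) is (−sin λ, cos λ, 0), so ΔE = −sin(37.3737°)·(-301) + cos(37.3737°)·(-330) = -79.54 m.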